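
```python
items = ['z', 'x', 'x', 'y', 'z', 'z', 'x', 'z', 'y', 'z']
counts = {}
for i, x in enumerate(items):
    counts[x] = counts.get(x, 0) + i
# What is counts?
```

Initial: counts = {}, items = ['z', 'x', 'x', 'y', 'z', 'z', 'x', 'z', 'y', 'z']
i=0, x='z': counts = {'z': 0}
i=1, x='x': counts = {'z': 0, 'x': 1}
i=2, x='x': counts = {'z': 0, 'x': 3}
i=3, x='y': counts = {'z': 0, 'x': 3, 'y': 3}
i=4, x='z': counts = {'z': 4, 'x': 3, 'y': 3}
i=5, x='z': counts = {'z': 9, 'x': 3, 'y': 3}
i=6, x='x': counts = {'z': 9, 'x': 9, 'y': 3}
i=7, x='z': counts = {'z': 16, 'x': 9, 'y': 3}
i=8, x='y': counts = {'z': 16, 'x': 9, 'y': 11}
i=9, x='z': counts = {'z': 25, 'x': 9, 'y': 11}

{'z': 25, 'x': 9, 'y': 11}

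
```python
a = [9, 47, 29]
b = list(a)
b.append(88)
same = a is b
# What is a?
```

After line 1: a = [9, 47, 29]
After line 2 (b = list(a) is a shallow copy, new object): a = [9, 47, 29], b = [9, 47, 29]
After line 3 (append only mutates b): a = [9, 47, 29], b = [9, 47, 29, 88]
After line 4 (same = a is b; different objects -> False): same = False

[9, 47, 29]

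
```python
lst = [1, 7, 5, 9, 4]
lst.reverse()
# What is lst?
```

[4, 9, 5, 7, 1]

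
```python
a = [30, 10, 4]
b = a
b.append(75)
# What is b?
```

After line 1: a = [30, 10, 4]
After line 2 (b = a is an alias, same object): a = [30, 10, 4], b = [30, 10, 4]
After line 3 (b.append mutates the shared list): a = [30, 10, 4, 75], b = [30, 10, 4, 75]

[30, 10, 4, 75]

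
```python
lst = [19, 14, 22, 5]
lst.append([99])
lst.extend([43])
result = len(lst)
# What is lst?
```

After line 1: lst = [19, 14, 22, 5]
After line 2 (append adds [99] as single element): lst = [19, 14, 22, 5, [99]]
After line 3 (extend unpacks [43], adds 43): lst = [19, 14, 22, 5, [99], 43]
After line 4: result = len(lst) = 6

[19, 14, 22, 5, [99], 43]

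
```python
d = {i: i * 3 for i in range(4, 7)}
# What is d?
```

{4: 12, 5: 15, 6: 18}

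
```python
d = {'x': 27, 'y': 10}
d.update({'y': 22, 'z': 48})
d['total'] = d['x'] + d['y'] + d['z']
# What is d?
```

After line 1: d = {'x': 27, 'y': 10}
After line 2 (y overwritten, z added): d = {'x': 27, 'y': 22, 'z': 48}
After line 3 (total = 27 + 22 + 48 = 97): d = {'x': 27, 'y': 22, 'z': 48, 'total': 97}

{'x': 27, 'y': 22, 'z': 48, 'total': 97}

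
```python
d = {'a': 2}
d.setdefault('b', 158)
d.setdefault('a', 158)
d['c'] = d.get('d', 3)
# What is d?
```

After line 1: d = {'a': 2}
After line 2 (setdefault adds 'b'=158): d = {'a': 2, 'b': 158}
After line 3 (setdefault 'a' no-op, already exists): d = {'a': 2, 'b': 158}
After line 4 (get('d', 3) returns default since 'd' not in d): d = {'a': 2, 'b': 158, 'c': 3}

{'a': 2, 'b': 158, 'c': 3}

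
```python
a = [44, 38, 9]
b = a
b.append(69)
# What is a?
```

After line 1: a = [44, 38, 9]
After line 2 (b = a is an alias, same object): a = [44, 38, 9], b = [44, 38, 9]
After line 3 (b.append mutates the shared list): a = [44, 38, 9, 69], b = [44, 38, 9, 69]

[44, 38, 9, 69]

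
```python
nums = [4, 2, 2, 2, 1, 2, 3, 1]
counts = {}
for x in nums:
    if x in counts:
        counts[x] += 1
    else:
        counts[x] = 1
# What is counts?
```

Initial: counts = {}, nums = [4, 2, 2, 2, 1, 2, 3, 1]
See 4: counts = {4: 1}
See 2: counts = {4: 1, 2: 1}
See 2: counts = {4: 1, 2: 2}
See 2: counts = {4: 1, 2: 3}
See 1: counts = {4: 1, 2: 3, 1: 1}
See 2: counts = {4: 1, 2: 4, 1: 1}
See 3: counts = {4: 1, 2: 4, 1: 1, 3: 1}
See 1: counts = {4: 1, 2: 4, 1: 2, 3: 1}

{4: 1, 2: 4, 1: 2, 3: 1}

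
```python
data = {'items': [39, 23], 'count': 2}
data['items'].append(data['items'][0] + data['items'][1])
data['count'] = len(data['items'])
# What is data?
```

After line 1: data = {'items': [39, 23], 'count': 2}
After line 2 (append 39 + 23 = 62): data = {'items': [39, 23, 62], 'count': 2}
After line 3 (count = len(items) = 3): data = {'items': [39, 23, 62], 'count': 3}

{'items': [39, 23, 62], 'count': 3}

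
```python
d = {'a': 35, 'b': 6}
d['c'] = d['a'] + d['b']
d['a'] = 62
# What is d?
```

After line 1: d = {'a': 35, 'b': 6}
After line 2 (d['c'] = 35 + 6): d = {'a': 35, 'b': 6, 'c': 41}
After line 3: d = {'a': 62, 'b': 6, 'c': 41}

{'a': 62, 'b': 6, 'c': 41}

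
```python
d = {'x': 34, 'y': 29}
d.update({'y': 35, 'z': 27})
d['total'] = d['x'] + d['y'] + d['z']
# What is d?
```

After line 1: d = {'x': 34, 'y': 29}
After line 2 (y overwritten, z added): d = {'x': 34, 'y': 35, 'z': 27}
After line 3 (total = 34 + 35 + 27 = 96): d = {'x': 34, 'y': 35, 'z': 27, 'total': 96}

{'x': 34, 'y': 35, 'z': 27, 'total': 96}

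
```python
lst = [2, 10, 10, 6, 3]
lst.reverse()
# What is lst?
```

[3, 6, 10, 10, 2]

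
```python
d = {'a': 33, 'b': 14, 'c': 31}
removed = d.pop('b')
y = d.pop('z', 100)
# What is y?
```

After line 1: d = {'a': 33, 'b': 14, 'c': 31}
After line 2 (pop 'b' returns 14): d = {'a': 33, 'c': 31}, removed = 14
After line 3 (pop 'z' missing, returns default 100): d = {'a': 33, 'c': 31}, y = 100

100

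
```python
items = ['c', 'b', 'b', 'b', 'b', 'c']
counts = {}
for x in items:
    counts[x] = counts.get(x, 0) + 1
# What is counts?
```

Initial: counts = {}, items = ['c', 'b', 'b', 'b', 'b', 'c']
See 'c': counts = {'c': 1}
See 'b': counts = {'c': 1, 'b': 1}
See 'b': counts = {'c': 1, 'b': 2}
See 'b': counts = {'c': 1, 'b': 3}
See 'b': counts = {'c': 1, 'b': 4}
See 'c': counts = {'c': 2, 'b': 4}

{'c': 2, 'b': 4}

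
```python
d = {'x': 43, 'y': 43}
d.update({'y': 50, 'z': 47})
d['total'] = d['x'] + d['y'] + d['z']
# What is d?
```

After line 1: d = {'x': 43, 'y': 43}
After line 2 (y overwritten, z added): d = {'x': 43, 'y': 50, 'z': 47}
After line 3 (total = 43 + 50 + 47 = 140): d = {'x': 43, 'y': 50, 'z': 47, 'total': 140}

{'x': 43, 'y': 50, 'z': 47, 'total': 140}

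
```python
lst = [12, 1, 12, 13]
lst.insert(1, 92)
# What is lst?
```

[12, 92, 1, 12, 13]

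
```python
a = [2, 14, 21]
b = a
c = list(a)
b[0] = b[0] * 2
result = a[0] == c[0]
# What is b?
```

After line 1: a = [2, 14, 21]
After line 2 (b = a, alias): a = [2, 14, 21], b = [2, 14, 21]
After line 3 (c = list(a) is a copy, new object): c = [2, 14, 21]
After line 4 (b[0] = 2 * 2 = 4; mutates shared a/b): a = b = [4, 14, 21], c = [2, 14, 21]
After line 5 (a[0] = 4, c[0] = 2; result = False)

[4, 14, 21]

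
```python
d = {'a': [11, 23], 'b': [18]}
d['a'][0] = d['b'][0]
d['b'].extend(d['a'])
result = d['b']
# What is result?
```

After line 1: d = {'a': [11, 23], 'b': [18]}
After line 2 (a[0] = b[0] = 18): d = {'a': [18, 23], 'b': [18]}
After line 3 (b.extend(a) appends [18, 23]): d = {'a': [18, 23], 'b': [18, 18, 23]}
After line 4: result = d['b'] = [18, 18, 23]

[18, 18, 23]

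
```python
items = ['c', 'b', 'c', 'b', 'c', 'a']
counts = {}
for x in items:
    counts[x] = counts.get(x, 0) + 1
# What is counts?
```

Initial: counts = {}, items = ['c', 'b', 'c', 'b', 'c', 'a']
See 'c': counts = {'c': 1}
See 'b': counts = {'c': 1, 'b': 1}
See 'c': counts = {'c': 2, 'b': 1}
See 'b': counts = {'c': 2, 'b': 2}
See 'c': counts = {'c': 3, 'b': 2}
See 'a': counts = {'c': 3, 'b': 2, 'a': 1}

{'c': 3, 'b': 2, 'a': 1}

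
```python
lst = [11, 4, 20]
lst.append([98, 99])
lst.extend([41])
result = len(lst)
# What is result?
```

After line 1: lst = [11, 4, 20]
After line 2 (append adds [98, 99] as single element): lst = [11, 4, 20, [98, 99]]
After line 3 (extend unpacks [41], adds 41): lst = [11, 4, 20, [98, 99], 41]
After line 4: result = len(lst) = 5

5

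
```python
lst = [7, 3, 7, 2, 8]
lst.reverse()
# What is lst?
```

[8, 2, 7, 3, 7]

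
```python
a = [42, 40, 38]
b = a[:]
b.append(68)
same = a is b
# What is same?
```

After line 1: a = [42, 40, 38]
After line 2 (b = a[:] is a shallow copy, new object): a = [42, 40, 38], b = [42, 40, 38]
After line 3 (append only mutates b): a = [42, 40, 38], b = [42, 40, 38, 68]
After line 4 (same = a is b; different objects -> False): same = False

False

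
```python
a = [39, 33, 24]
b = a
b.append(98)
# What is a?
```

After line 1: a = [39, 33, 24]
After line 2 (b = a is an alias, same object): a = [39, 33, 24], b = [39, 33, 24]
After line 3 (b.append mutates the shared list): a = [39, 33, 24, 98], b = [39, 33, 24, 98]

[39, 33, 24, 98]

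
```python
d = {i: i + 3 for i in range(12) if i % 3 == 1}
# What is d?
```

{1: 4, 4: 7, 7: 10, 10: 13}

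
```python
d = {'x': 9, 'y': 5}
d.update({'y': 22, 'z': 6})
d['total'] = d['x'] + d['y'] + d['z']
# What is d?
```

After line 1: d = {'x': 9, 'y': 5}
After line 2 (y overwritten, z added): d = {'x': 9, 'y': 22, 'z': 6}
After line 3 (total = 9 + 22 + 6 = 37): d = {'x': 9, 'y': 22, 'z': 6, 'total': 37}

{'x': 9, 'y': 22, 'z': 6, 'total': 37}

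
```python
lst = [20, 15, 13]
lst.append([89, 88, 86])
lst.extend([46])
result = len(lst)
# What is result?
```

After line 1: lst = [20, 15, 13]
After line 2 (append adds [89, 88, 86] as single element): lst = [20, 15, 13, [89, 88, 86]]
After line 3 (extend unpacks [46], adds 46): lst = [20, 15, 13, [89, 88, 86], 46]
After line 4: result = len(lst) = 5

5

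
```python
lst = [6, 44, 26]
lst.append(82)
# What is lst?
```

[6, 44, 26, 82]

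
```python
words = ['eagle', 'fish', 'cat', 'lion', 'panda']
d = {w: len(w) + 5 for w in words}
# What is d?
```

{'eagle': 10, 'fish': 9, 'cat': 8, 'lion': 9, 'panda': 10}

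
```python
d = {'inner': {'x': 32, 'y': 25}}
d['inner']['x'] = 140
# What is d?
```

After line 1: d = {'inner': {'x': 32, 'y': 25}}
After line 2 (inner x overwritten): d = {'inner': {'x': 140, 'y': 25}}

{'inner': {'x': 140, 'y': 25}}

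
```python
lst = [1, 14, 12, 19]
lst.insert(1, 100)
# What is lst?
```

[1, 100, 14, 12, 19]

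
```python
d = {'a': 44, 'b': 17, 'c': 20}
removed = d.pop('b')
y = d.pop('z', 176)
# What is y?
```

After line 1: d = {'a': 44, 'b': 17, 'c': 20}
After line 2 (pop 'b' returns 17): d = {'a': 44, 'c': 20}, removed = 17
After line 3 (pop 'z' missing, returns default 176): d = {'a': 44, 'c': 20}, y = 176

176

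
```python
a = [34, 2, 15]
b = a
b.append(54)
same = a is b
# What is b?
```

After line 1: a = [34, 2, 15]
After line 2 (b = a is an alias, same object): a = [34, 2, 15], b = [34, 2, 15]
After line 3 (b.append mutates the shared list): a = [34, 2, 15, 54], b = [34, 2, 15, 54]
After line 4 (same = a is b; same object -> True): same = True

[34, 2, 15, 54]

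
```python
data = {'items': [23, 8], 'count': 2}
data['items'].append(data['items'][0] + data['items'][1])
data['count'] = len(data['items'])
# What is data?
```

After line 1: data = {'items': [23, 8], 'count': 2}
After line 2 (append 23 + 8 = 31): data = {'items': [23, 8, 31], 'count': 2}
After line 3 (count = len(items) = 3): data = {'items': [23, 8, 31], 'count': 3}

{'items': [23, 8, 31], 'count': 3}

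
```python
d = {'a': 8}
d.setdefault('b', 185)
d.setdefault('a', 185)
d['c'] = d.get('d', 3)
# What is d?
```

After line 1: d = {'a': 8}
After line 2 (setdefault adds 'b'=185): d = {'a': 8, 'b': 185}
After line 3 (setdefault 'a' no-op, already exists): d = {'a': 8, 'b': 185}
After line 4 (get('d', 3) returns default since 'd' not in d): d = {'a': 8, 'b': 185, 'c': 3}

{'a': 8, 'b': 185, 'c': 3}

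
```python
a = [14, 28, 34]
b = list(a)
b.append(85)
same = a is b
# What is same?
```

After line 1: a = [14, 28, 34]
After line 2 (b = list(a) is a shallow copy, new object): a = [14, 28, 34], b = [14, 28, 34]
After line 3 (append only mutates b): a = [14, 28, 34], b = [14, 28, 34, 85]
After line 4 (same = a is b; different objects -> False): same = False

False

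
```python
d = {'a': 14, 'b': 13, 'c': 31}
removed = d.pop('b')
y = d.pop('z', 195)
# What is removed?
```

After line 1: d = {'a': 14, 'b': 13, 'c': 31}
After line 2 (pop 'b' returns 13): d = {'a': 14, 'c': 31}, removed = 13
After line 3 (pop 'z' missing, returns default 195): d = {'a': 14, 'c': 31}, y = 195

13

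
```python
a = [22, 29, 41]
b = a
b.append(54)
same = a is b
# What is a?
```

After line 1: a = [22, 29, 41]
After line 2 (b = a is an alias, same object): a = [22, 29, 41], b = [22, 29, 41]
After line 3 (b.append mutates the shared list): a = [22, 29, 41, 54], b = [22, 29, 41, 54]
After line 4 (same = a is b; same object -> True): same = True

[22, 29, 41, 54]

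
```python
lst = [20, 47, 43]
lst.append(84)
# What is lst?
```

[20, 47, 43, 84]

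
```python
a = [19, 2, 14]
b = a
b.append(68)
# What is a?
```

After line 1: a = [19, 2, 14]
After line 2 (b = a is an alias, same object): a = [19, 2, 14], b = [19, 2, 14]
After line 3 (b.append mutates the shared list): a = [19, 2, 14, 68], b = [19, 2, 14, 68]

[19, 2, 14, 68]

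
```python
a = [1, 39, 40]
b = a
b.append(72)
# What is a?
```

After line 1: a = [1, 39, 40]
After line 2 (b = a is an alias, same object): a = [1, 39, 40], b = [1, 39, 40]
After line 3 (b.append mutates the shared list): a = [1, 39, 40, 72], b = [1, 39, 40, 72]

[1, 39, 40, 72]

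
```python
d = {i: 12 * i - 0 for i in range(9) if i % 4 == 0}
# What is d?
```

{0: 0, 4: 48, 8: 96}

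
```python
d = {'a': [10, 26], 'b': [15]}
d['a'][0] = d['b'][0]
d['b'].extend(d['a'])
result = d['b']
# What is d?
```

After line 1: d = {'a': [10, 26], 'b': [15]}
After line 2 (a[0] = b[0] = 15): d = {'a': [15, 26], 'b': [15]}
After line 3 (b.extend(a) appends [15, 26]): d = {'a': [15, 26], 'b': [15, 15, 26]}
After line 4: result = d['b'] = [15, 15, 26]

{'a': [15, 26], 'b': [15, 15, 26]}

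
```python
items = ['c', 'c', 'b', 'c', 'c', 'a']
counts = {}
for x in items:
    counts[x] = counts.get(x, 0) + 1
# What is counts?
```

Initial: counts = {}, items = ['c', 'c', 'b', 'c', 'c', 'a']
See 'c': counts = {'c': 1}
See 'c': counts = {'c': 2}
See 'b': counts = {'c': 2, 'b': 1}
See 'c': counts = {'c': 3, 'b': 1}
See 'c': counts = {'c': 4, 'b': 1}
See 'a': counts = {'c': 4, 'b': 1, 'a': 1}

{'c': 4, 'b': 1, 'a': 1}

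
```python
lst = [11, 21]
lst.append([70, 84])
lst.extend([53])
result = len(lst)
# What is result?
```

After line 1: lst = [11, 21]
After line 2 (append adds [70, 84] as single element): lst = [11, 21, [70, 84]]
After line 3 (extend unpacks [53], adds 53): lst = [11, 21, [70, 84], 53]
After line 4: result = len(lst) = 4

4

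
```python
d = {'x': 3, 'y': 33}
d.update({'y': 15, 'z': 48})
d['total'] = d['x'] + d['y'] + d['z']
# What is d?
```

After line 1: d = {'x': 3, 'y': 33}
After line 2 (y overwritten, z added): d = {'x': 3, 'y': 15, 'z': 48}
After line 3 (total = 3 + 15 + 48 = 66): d = {'x': 3, 'y': 15, 'z': 48, 'total': 66}

{'x': 3, 'y': 15, 'z': 48, 'total': 66}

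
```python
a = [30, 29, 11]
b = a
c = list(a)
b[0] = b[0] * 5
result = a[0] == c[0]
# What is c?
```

After line 1: a = [30, 29, 11]
After line 2 (b = a, alias): a = [30, 29, 11], b = [30, 29, 11]
After line 3 (c = list(a) is a copy, new object): c = [30, 29, 11]
After line 4 (b[0] = 30 * 5 = 150; mutates shared a/b): a = b = [150, 29, 11], c = [30, 29, 11]
After line 5 (a[0] = 150, c[0] = 30; result = False)

[30, 29, 11]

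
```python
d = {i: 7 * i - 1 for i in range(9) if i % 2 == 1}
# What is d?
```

{1: 6, 3: 20, 5: 34, 7: 48}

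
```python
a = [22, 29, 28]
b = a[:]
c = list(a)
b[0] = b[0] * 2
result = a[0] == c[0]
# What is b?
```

After line 1: a = [22, 29, 28]
After line 2 (b = a[:], copy): a = [22, 29, 28], b = [22, 29, 28]
After line 3 (c = list(a) is a copy, new object): c = [22, 29, 28]
After line 4 (b[0] = 22 * 2 = 44; only b mutates (copy)): a = [22, 29, 28], b = [44, 29, 28], c = [22, 29, 28]
After line 5 (a[0] = 22, c[0] = 22; result = True)

[44, 29, 28]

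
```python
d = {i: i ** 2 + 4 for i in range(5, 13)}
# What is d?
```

{5: 29, 6: 40, 7: 53, 8: 68, 9: 85, 10: 104, 11: 125, 12: 148}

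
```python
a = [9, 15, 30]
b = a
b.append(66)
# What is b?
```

After line 1: a = [9, 15, 30]
After line 2 (b = a is an alias, same object): a = [9, 15, 30], b = [9, 15, 30]
After line 3 (b.append mutates the shared list): a = [9, 15, 30, 66], b = [9, 15, 30, 66]

[9, 15, 30, 66]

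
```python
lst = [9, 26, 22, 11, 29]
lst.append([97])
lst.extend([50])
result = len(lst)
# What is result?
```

After line 1: lst = [9, 26, 22, 11, 29]
After line 2 (append adds [97] as single element): lst = [9, 26, 22, 11, 29, [97]]
After line 3 (extend unpacks [50], adds 50): lst = [9, 26, 22, 11, 29, [97], 50]
After line 4: result = len(lst) = 7

7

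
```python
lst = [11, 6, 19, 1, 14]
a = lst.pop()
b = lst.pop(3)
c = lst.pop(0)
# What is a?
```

After line 1: lst = [11, 6, 19, 1, 14]
After line 2 (pop() -> a = 14): lst = [11, 6, 19, 1]
After line 3 (pop(3) -> b = 1): lst = [11, 6, 19]
After line 4 (pop(0) -> c = 11): lst = [6, 19]

14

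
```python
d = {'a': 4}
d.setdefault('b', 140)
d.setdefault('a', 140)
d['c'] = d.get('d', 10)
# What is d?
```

After line 1: d = {'a': 4}
After line 2 (setdefault adds 'b'=140): d = {'a': 4, 'b': 140}
After line 3 (setdefault 'a' no-op, already exists): d = {'a': 4, 'b': 140}
After line 4 (get('d', 10) returns default since 'd' not in d): d = {'a': 4, 'b': 140, 'c': 10}

{'a': 4, 'b': 140, 'c': 10}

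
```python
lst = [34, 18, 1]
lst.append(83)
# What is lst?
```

[34, 18, 1, 83]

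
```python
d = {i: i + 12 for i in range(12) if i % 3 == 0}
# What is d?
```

{0: 12, 3: 15, 6: 18, 9: 21}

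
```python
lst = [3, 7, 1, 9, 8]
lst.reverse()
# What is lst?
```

[8, 9, 1, 7, 3]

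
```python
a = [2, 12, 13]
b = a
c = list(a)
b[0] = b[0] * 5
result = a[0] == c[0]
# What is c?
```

After line 1: a = [2, 12, 13]
After line 2 (b = a, alias): a = [2, 12, 13], b = [2, 12, 13]
After line 3 (c = list(a) is a copy, new object): c = [2, 12, 13]
After line 4 (b[0] = 2 * 5 = 10; mutates shared a/b): a = b = [10, 12, 13], c = [2, 12, 13]
After line 5 (a[0] = 10, c[0] = 2; result = False)

[2, 12, 13]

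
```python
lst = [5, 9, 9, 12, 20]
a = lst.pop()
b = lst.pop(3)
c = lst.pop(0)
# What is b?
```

After line 1: lst = [5, 9, 9, 12, 20]
After line 2 (pop() -> a = 20): lst = [5, 9, 9, 12]
After line 3 (pop(3) -> b = 12): lst = [5, 9, 9]
After line 4 (pop(0) -> c = 5): lst = [9, 9]

12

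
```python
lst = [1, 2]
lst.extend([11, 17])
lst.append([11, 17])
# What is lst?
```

After line 1: lst = [1, 2]
After line 2 (extend unpacks [11, 17]): lst = [1, 2, 11, 17]
After line 3 (append adds [11, 17] as single element): lst = [1, 2, 11, 17, [11, 17]]

[1, 2, 11, 17, [11, 17]]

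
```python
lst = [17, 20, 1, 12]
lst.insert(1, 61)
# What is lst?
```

[17, 61, 20, 1, 12]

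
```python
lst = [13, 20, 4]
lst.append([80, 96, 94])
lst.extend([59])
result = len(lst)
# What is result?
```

After line 1: lst = [13, 20, 4]
After line 2 (append adds [80, 96, 94] as single element): lst = [13, 20, 4, [80, 96, 94]]
After line 3 (extend unpacks [59], adds 59): lst = [13, 20, 4, [80, 96, 94], 59]
After line 4: result = len(lst) = 5

5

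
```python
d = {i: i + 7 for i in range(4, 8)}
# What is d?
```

{4: 11, 5: 12, 6: 13, 7: 14}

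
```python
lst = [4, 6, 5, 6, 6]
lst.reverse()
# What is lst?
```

[6, 6, 5, 6, 4]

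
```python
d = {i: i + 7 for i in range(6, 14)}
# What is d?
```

{6: 13, 7: 14, 8: 15, 9: 16, 10: 17, 11: 18, 12: 19, 13: 20}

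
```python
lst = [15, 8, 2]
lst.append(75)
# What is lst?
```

[15, 8, 2, 75]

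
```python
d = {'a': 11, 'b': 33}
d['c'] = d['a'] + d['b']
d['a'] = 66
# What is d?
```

After line 1: d = {'a': 11, 'b': 33}
After line 2 (d['c'] = 11 + 33): d = {'a': 11, 'b': 33, 'c': 44}
After line 3: d = {'a': 66, 'b': 33, 'c': 44}

{'a': 66, 'b': 33, 'c': 44}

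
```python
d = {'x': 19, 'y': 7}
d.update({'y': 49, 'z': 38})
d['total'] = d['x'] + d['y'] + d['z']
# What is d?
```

After line 1: d = {'x': 19, 'y': 7}
After line 2 (y overwritten, z added): d = {'x': 19, 'y': 49, 'z': 38}
After line 3 (total = 19 + 49 + 38 = 106): d = {'x': 19, 'y': 49, 'z': 38, 'total': 106}

{'x': 19, 'y': 49, 'z': 38, 'total': 106}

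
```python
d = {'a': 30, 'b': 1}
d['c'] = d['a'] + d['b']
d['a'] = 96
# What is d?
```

After line 1: d = {'a': 30, 'b': 1}
After line 2 (d['c'] = 30 + 1): d = {'a': 30, 'b': 1, 'c': 31}
After line 3: d = {'a': 96, 'b': 1, 'c': 31}

{'a': 96, 'b': 1, 'c': 31}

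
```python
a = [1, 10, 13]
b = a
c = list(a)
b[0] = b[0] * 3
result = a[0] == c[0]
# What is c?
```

After line 1: a = [1, 10, 13]
After line 2 (b = a, alias): a = [1, 10, 13], b = [1, 10, 13]
After line 3 (c = list(a) is a copy, new object): c = [1, 10, 13]
After line 4 (b[0] = 1 * 3 = 3; mutates shared a/b): a = b = [3, 10, 13], c = [1, 10, 13]
After line 5 (a[0] = 3, c[0] = 1; result = False)

[1, 10, 13]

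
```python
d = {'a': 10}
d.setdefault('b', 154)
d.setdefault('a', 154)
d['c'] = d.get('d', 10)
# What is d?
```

After line 1: d = {'a': 10}
After line 2 (setdefault adds 'b'=154): d = {'a': 10, 'b': 154}
After line 3 (setdefault 'a' no-op, already exists): d = {'a': 10, 'b': 154}
After line 4 (get('d', 10) returns default since 'd' not in d): d = {'a': 10, 'b': 154, 'c': 10}

{'a': 10, 'b': 154, 'c': 10}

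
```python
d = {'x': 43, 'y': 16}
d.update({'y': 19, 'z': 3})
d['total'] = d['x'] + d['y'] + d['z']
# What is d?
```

After line 1: d = {'x': 43, 'y': 16}
After line 2 (y overwritten, z added): d = {'x': 43, 'y': 19, 'z': 3}
After line 3 (total = 43 + 19 + 3 = 65): d = {'x': 43, 'y': 19, 'z': 3, 'total': 65}

{'x': 43, 'y': 19, 'z': 3, 'total': 65}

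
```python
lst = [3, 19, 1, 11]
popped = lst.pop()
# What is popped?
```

11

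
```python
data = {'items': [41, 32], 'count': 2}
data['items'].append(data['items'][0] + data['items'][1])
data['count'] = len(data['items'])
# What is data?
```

After line 1: data = {'items': [41, 32], 'count': 2}
After line 2 (append 41 + 32 = 73): data = {'items': [41, 32, 73], 'count': 2}
After line 3 (count = len(items) = 3): data = {'items': [41, 32, 73], 'count': 3}

{'items': [41, 32, 73], 'count': 3}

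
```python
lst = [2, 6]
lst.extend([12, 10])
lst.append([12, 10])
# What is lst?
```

After line 1: lst = [2, 6]
After line 2 (extend unpacks [12, 10]): lst = [2, 6, 12, 10]
After line 3 (append adds [12, 10] as single element): lst = [2, 6, 12, 10, [12, 10]]

[2, 6, 12, 10, [12, 10]]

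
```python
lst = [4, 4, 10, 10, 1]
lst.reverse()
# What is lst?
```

[1, 10, 10, 4, 4]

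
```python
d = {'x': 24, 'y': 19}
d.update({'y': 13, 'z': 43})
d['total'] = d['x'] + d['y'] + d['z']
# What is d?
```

After line 1: d = {'x': 24, 'y': 19}
After line 2 (y overwritten, z added): d = {'x': 24, 'y': 13, 'z': 43}
After line 3 (total = 24 + 13 + 43 = 80): d = {'x': 24, 'y': 13, 'z': 43, 'total': 80}

{'x': 24, 'y': 13, 'z': 43, 'total': 80}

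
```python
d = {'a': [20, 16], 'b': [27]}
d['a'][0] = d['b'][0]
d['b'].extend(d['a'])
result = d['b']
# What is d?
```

After line 1: d = {'a': [20, 16], 'b': [27]}
After line 2 (a[0] = b[0] = 27): d = {'a': [27, 16], 'b': [27]}
After line 3 (b.extend(a) appends [27, 16]): d = {'a': [27, 16], 'b': [27, 27, 16]}
After line 4: result = d['b'] = [27, 27, 16]

{'a': [27, 16], 'b': [27, 27, 16]}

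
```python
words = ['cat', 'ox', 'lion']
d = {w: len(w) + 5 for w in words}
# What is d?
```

{'cat': 8, 'ox': 7, 'lion': 9}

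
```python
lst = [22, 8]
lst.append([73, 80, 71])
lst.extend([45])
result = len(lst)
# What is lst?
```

After line 1: lst = [22, 8]
After line 2 (append adds [73, 80, 71] as single element): lst = [22, 8, [73, 80, 71]]
After line 3 (extend unpacks [45], adds 45): lst = [22, 8, [73, 80, 71], 45]
After line 4: result = len(lst) = 4

[22, 8, [73, 80, 71], 45]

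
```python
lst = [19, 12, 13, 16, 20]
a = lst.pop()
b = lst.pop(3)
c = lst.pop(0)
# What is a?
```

After line 1: lst = [19, 12, 13, 16, 20]
After line 2 (pop() -> a = 20): lst = [19, 12, 13, 16]
After line 3 (pop(3) -> b = 16): lst = [19, 12, 13]
After line 4 (pop(0) -> c = 19): lst = [12, 13]

20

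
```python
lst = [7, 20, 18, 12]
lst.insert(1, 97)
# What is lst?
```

[7, 97, 20, 18, 12]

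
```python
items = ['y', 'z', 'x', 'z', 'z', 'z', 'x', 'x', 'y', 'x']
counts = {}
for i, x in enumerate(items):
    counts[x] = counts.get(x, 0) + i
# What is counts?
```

Initial: counts = {}, items = ['y', 'z', 'x', 'z', 'z', 'z', 'x', 'x', 'y', 'x']
i=0, x='y': counts = {'y': 0}
i=1, x='z': counts = {'y': 0, 'z': 1}
i=2, x='x': counts = {'y': 0, 'z': 1, 'x': 2}
i=3, x='z': counts = {'y': 0, 'z': 4, 'x': 2}
i=4, x='z': counts = {'y': 0, 'z': 8, 'x': 2}
i=5, x='z': counts = {'y': 0, 'z': 13, 'x': 2}
i=6, x='x': counts = {'y': 0, 'z': 13, 'x': 8}
i=7, x='x': counts = {'y': 0, 'z': 13, 'x': 15}
i=8, x='y': counts = {'y': 8, 'z': 13, 'x': 15}
i=9, x='x': counts = {'y': 8, 'z': 13, 'x': 24}

{'y': 8, 'z': 13, 'x': 24}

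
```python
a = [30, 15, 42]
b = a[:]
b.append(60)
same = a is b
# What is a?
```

After line 1: a = [30, 15, 42]
After line 2 (b = a[:] is a shallow copy, new object): a = [30, 15, 42], b = [30, 15, 42]
After line 3 (append only mutates b): a = [30, 15, 42], b = [30, 15, 42, 60]
After line 4 (same = a is b; different objects -> False): same = False

[30, 15, 42]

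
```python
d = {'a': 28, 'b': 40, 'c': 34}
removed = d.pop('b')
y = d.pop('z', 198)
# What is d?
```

After line 1: d = {'a': 28, 'b': 40, 'c': 34}
After line 2 (pop 'b' returns 40): d = {'a': 28, 'c': 34}, removed = 40
After line 3 (pop 'z' missing, returns default 198): d = {'a': 28, 'c': 34}, y = 198

{'a': 28, 'c': 34}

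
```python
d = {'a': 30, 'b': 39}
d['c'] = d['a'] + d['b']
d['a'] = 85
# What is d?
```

After line 1: d = {'a': 30, 'b': 39}
After line 2 (d['c'] = 30 + 39): d = {'a': 30, 'b': 39, 'c': 69}
After line 3: d = {'a': 85, 'b': 39, 'c': 69}

{'a': 85, 'b': 39, 'c': 69}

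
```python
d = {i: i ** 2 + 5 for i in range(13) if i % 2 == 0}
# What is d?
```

{0: 5, 2: 9, 4: 21, 6: 41, 8: 69, 10: 105, 12: 149}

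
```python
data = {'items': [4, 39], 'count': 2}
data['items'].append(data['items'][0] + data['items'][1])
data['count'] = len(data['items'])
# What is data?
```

After line 1: data = {'items': [4, 39], 'count': 2}
After line 2 (append 4 + 39 = 43): data = {'items': [4, 39, 43], 'count': 2}
After line 3 (count = len(items) = 3): data = {'items': [4, 39, 43], 'count': 3}

{'items': [4, 39, 43], 'count': 3}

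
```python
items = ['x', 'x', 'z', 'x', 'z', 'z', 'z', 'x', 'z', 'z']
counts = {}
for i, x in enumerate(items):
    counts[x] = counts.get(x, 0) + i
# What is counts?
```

Initial: counts = {}, items = ['x', 'x', 'z', 'x', 'z', 'z', 'z', 'x', 'z', 'z']
i=0, x='x': counts = {'x': 0}
i=1, x='x': counts = {'x': 1}
i=2, x='z': counts = {'x': 1, 'z': 2}
i=3, x='x': counts = {'x': 4, 'z': 2}
i=4, x='z': counts = {'x': 4, 'z': 6}
i=5, x='z': counts = {'x': 4, 'z': 11}
i=6, x='z': counts = {'x': 4, 'z': 17}
i=7, x='x': counts = {'x': 11, 'z': 17}
i=8, x='z': counts = {'x': 11, 'z': 25}
i=9, x='z': counts = {'x': 11, 'z': 34}

{'x': 11, 'z': 34}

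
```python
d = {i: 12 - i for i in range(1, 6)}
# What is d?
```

{1: 11, 2: 10, 3: 9, 4: 8, 5: 7}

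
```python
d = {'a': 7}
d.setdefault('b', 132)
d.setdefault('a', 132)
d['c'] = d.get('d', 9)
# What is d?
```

After line 1: d = {'a': 7}
After line 2 (setdefault adds 'b'=132): d = {'a': 7, 'b': 132}
After line 3 (setdefault 'a' no-op, already exists): d = {'a': 7, 'b': 132}
After line 4 (get('d', 9) returns default since 'd' not in d): d = {'a': 7, 'b': 132, 'c': 9}

{'a': 7, 'b': 132, 'c': 9}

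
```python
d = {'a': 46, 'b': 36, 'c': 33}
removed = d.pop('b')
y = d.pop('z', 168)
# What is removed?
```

After line 1: d = {'a': 46, 'b': 36, 'c': 33}
After line 2 (pop 'b' returns 36): d = {'a': 46, 'c': 33}, removed = 36
After line 3 (pop 'z' missing, returns default 168): d = {'a': 46, 'c': 33}, y = 168

36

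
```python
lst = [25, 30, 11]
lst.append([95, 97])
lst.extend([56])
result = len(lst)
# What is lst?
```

After line 1: lst = [25, 30, 11]
After line 2 (append adds [95, 97] as single element): lst = [25, 30, 11, [95, 97]]
After line 3 (extend unpacks [56], adds 56): lst = [25, 30, 11, [95, 97], 56]
After line 4: result = len(lst) = 5

[25, 30, 11, [95, 97], 56]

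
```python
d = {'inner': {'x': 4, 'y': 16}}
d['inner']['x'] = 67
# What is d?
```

After line 1: d = {'inner': {'x': 4, 'y': 16}}
After line 2 (inner x overwritten): d = {'inner': {'x': 67, 'y': 16}}

{'inner': {'x': 67, 'y': 16}}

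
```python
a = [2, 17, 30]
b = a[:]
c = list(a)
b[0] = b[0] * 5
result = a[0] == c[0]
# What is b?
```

After line 1: a = [2, 17, 30]
After line 2 (b = a[:], copy): a = [2, 17, 30], b = [2, 17, 30]
After line 3 (c = list(a) is a copy, new object): c = [2, 17, 30]
After line 4 (b[0] = 2 * 5 = 10; only b mutates (copy)): a = [2, 17, 30], b = [10, 17, 30], c = [2, 17, 30]
After line 5 (a[0] = 2, c[0] = 2; result = True)

[10, 17, 30]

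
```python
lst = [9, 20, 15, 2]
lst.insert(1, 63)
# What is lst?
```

[9, 63, 20, 15, 2]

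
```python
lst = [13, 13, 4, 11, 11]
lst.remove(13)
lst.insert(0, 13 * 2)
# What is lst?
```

After line 1: lst = [13, 13, 4, 11, 11]
After line 2 (remove first 13): lst = [13, 4, 11, 11]
After line 3 (insert 26 at index 0): lst = [26, 13, 4, 11, 11]

[26, 13, 4, 11, 11]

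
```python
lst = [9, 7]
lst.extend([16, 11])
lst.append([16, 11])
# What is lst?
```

After line 1: lst = [9, 7]
After line 2 (extend unpacks [16, 11]): lst = [9, 7, 16, 11]
After line 3 (append adds [16, 11] as single element): lst = [9, 7, 16, 11, [16, 11]]

[9, 7, 16, 11, [16, 11]]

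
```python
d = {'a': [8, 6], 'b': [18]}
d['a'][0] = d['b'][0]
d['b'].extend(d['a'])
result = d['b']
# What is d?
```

After line 1: d = {'a': [8, 6], 'b': [18]}
After line 2 (a[0] = b[0] = 18): d = {'a': [18, 6], 'b': [18]}
After line 3 (b.extend(a) appends [18, 6]): d = {'a': [18, 6], 'b': [18, 18, 6]}
After line 4: result = d['b'] = [18, 18, 6]

{'a': [18, 6], 'b': [18, 18, 6]}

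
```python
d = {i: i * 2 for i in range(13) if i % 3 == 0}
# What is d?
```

{0: 0, 3: 6, 6: 12, 9: 18, 12: 24}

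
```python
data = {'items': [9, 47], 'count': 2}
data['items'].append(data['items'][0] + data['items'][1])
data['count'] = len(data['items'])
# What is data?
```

After line 1: data = {'items': [9, 47], 'count': 2}
After line 2 (append 9 + 47 = 56): data = {'items': [9, 47, 56], 'count': 2}
After line 3 (count = len(items) = 3): data = {'items': [9, 47, 56], 'count': 3}

{'items': [9, 47, 56], 'count': 3}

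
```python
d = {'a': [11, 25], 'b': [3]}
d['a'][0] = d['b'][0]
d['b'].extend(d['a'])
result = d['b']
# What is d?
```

After line 1: d = {'a': [11, 25], 'b': [3]}
After line 2 (a[0] = b[0] = 3): d = {'a': [3, 25], 'b': [3]}
After line 3 (b.extend(a) appends [3, 25]): d = {'a': [3, 25], 'b': [3, 3, 25]}
After line 4: result = d['b'] = [3, 3, 25]

{'a': [3, 25], 'b': [3, 3, 25]}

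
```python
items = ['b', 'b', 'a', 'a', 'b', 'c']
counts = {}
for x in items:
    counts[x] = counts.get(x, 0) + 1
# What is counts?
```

Initial: counts = {}, items = ['b', 'b', 'a', 'a', 'b', 'c']
See 'b': counts = {'b': 1}
See 'b': counts = {'b': 2}
See 'a': counts = {'b': 2, 'a': 1}
See 'a': counts = {'b': 2, 'a': 2}
See 'b': counts = {'b': 3, 'a': 2}
See 'c': counts = {'b': 3, 'a': 2, 'c': 1}

{'b': 3, 'a': 2, 'c': 1}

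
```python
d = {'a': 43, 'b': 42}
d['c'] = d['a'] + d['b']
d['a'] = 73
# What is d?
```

After line 1: d = {'a': 43, 'b': 42}
After line 2 (d['c'] = 43 + 42): d = {'a': 43, 'b': 42, 'c': 85}
After line 3: d = {'a': 73, 'b': 42, 'c': 85}

{'a': 73, 'b': 42, 'c': 85}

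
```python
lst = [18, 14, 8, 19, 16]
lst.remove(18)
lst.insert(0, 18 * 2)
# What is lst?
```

After line 1: lst = [18, 14, 8, 19, 16]
After line 2 (remove first 18): lst = [14, 8, 19, 16]
After line 3 (insert 36 at index 0): lst = [36, 14, 8, 19, 16]

[36, 14, 8, 19, 16]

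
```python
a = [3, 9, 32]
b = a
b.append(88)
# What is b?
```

After line 1: a = [3, 9, 32]
After line 2 (b = a is an alias, same object): a = [3, 9, 32], b = [3, 9, 32]
After line 3 (b.append mutates the shared list): a = [3, 9, 32, 88], b = [3, 9, 32, 88]

[3, 9, 32, 88]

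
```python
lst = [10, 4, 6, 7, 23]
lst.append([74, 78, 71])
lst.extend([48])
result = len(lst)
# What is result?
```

After line 1: lst = [10, 4, 6, 7, 23]
After line 2 (append adds [74, 78, 71] as single element): lst = [10, 4, 6, 7, 23, [74, 78, 71]]
After line 3 (extend unpacks [48], adds 48): lst = [10, 4, 6, 7, 23, [74, 78, 71], 48]
After line 4: result = len(lst) = 7

7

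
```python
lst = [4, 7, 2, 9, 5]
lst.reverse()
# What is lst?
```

[5, 9, 2, 7, 4]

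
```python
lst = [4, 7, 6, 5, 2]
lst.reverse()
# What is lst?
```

[2, 5, 6, 7, 4]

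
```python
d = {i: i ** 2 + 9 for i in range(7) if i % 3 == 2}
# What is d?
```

{2: 13, 5: 34}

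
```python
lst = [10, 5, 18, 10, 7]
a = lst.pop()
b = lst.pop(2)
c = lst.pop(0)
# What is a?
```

After line 1: lst = [10, 5, 18, 10, 7]
After line 2 (pop() -> a = 7): lst = [10, 5, 18, 10]
After line 3 (pop(2) -> b = 18): lst = [10, 5, 10]
After line 4 (pop(0) -> c = 10): lst = [5, 10]

7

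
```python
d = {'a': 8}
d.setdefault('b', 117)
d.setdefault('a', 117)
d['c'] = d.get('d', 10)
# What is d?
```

After line 1: d = {'a': 8}
After line 2 (setdefault adds 'b'=117): d = {'a': 8, 'b': 117}
After line 3 (setdefault 'a' no-op, already exists): d = {'a': 8, 'b': 117}
After line 4 (get('d', 10) returns default since 'd' not in d): d = {'a': 8, 'b': 117, 'c': 10}

{'a': 8, 'b': 117, 'c': 10}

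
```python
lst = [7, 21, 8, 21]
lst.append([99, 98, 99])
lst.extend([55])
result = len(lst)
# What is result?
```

After line 1: lst = [7, 21, 8, 21]
After line 2 (append adds [99, 98, 99] as single element): lst = [7, 21, 8, 21, [99, 98, 99]]
After line 3 (extend unpacks [55], adds 55): lst = [7, 21, 8, 21, [99, 98, 99], 55]
After line 4: result = len(lst) = 6

6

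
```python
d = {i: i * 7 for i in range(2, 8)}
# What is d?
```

{2: 14, 3: 21, 4: 28, 5: 35, 6: 42, 7: 49}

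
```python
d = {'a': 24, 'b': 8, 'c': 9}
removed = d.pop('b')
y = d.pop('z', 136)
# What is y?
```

After line 1: d = {'a': 24, 'b': 8, 'c': 9}
After line 2 (pop 'b' returns 8): d = {'a': 24, 'c': 9}, removed = 8
After line 3 (pop 'z' missing, returns default 136): d = {'a': 24, 'c': 9}, y = 136

136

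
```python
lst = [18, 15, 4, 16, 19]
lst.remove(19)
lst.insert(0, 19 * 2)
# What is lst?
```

After line 1: lst = [18, 15, 4, 16, 19]
After line 2 (remove first 19): lst = [18, 15, 4, 16]
After line 3 (insert 38 at index 0): lst = [38, 18, 15, 4, 16]

[38, 18, 15, 4, 16]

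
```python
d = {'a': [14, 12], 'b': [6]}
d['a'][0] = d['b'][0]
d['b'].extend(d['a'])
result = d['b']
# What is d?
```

After line 1: d = {'a': [14, 12], 'b': [6]}
After line 2 (a[0] = b[0] = 6): d = {'a': [6, 12], 'b': [6]}
After line 3 (b.extend(a) appends [6, 12]): d = {'a': [6, 12], 'b': [6, 6, 12]}
After line 4: result = d['b'] = [6, 6, 12]

{'a': [6, 12], 'b': [6, 6, 12]}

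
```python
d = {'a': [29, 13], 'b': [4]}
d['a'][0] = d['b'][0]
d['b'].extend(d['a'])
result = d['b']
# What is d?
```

After line 1: d = {'a': [29, 13], 'b': [4]}
After line 2 (a[0] = b[0] = 4): d = {'a': [4, 13], 'b': [4]}
After line 3 (b.extend(a) appends [4, 13]): d = {'a': [4, 13], 'b': [4, 4, 13]}
After line 4: result = d['b'] = [4, 4, 13]

{'a': [4, 13], 'b': [4, 4, 13]}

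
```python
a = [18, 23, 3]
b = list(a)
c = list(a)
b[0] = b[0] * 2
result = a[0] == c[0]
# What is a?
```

After line 1: a = [18, 23, 3]
After line 2 (b = list(a), copy): a = [18, 23, 3], b = [18, 23, 3]
After line 3 (c = list(a) is a copy, new object): c = [18, 23, 3]
After line 4 (b[0] = 18 * 2 = 36; only b mutates (copy)): a = [18, 23, 3], b = [36, 23, 3], c = [18, 23, 3]
After line 5 (a[0] = 18, c[0] = 18; result = True)

[18, 23, 3]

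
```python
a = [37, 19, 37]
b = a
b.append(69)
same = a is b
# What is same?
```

After line 1: a = [37, 19, 37]
After line 2 (b = a is an alias, same object): a = [37, 19, 37], b = [37, 19, 37]
After line 3 (b.append mutates the shared list): a = [37, 19, 37, 69], b = [37, 19, 37, 69]
After line 4 (same = a is b; same object -> True): same = True

True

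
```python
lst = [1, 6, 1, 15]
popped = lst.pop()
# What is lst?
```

[1, 6, 1]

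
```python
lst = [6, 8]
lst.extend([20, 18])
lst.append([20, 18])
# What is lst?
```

After line 1: lst = [6, 8]
After line 2 (extend unpacks [20, 18]): lst = [6, 8, 20, 18]
After line 3 (append adds [20, 18] as single element): lst = [6, 8, 20, 18, [20, 18]]

[6, 8, 20, 18, [20, 18]]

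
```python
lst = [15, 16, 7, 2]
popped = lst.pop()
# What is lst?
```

[15, 16, 7]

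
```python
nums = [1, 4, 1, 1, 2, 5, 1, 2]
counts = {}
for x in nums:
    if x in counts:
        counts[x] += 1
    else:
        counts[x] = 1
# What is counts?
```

Initial: counts = {}, nums = [1, 4, 1, 1, 2, 5, 1, 2]
See 1: counts = {1: 1}
See 4: counts = {1: 1, 4: 1}
See 1: counts = {1: 2, 4: 1}
See 1: counts = {1: 3, 4: 1}
See 2: counts = {1: 3, 4: 1, 2: 1}
See 5: counts = {1: 3, 4: 1, 2: 1, 5: 1}
See 1: counts = {1: 4, 4: 1, 2: 1, 5: 1}
See 2: counts = {1: 4, 4: 1, 2: 2, 5: 1}

{1: 4, 4: 1, 2: 2, 5: 1}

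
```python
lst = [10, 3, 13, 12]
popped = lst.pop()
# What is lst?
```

[10, 3, 13]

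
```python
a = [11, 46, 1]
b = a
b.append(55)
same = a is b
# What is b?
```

After line 1: a = [11, 46, 1]
After line 2 (b = a is an alias, same object): a = [11, 46, 1], b = [11, 46, 1]
After line 3 (b.append mutates the shared list): a = [11, 46, 1, 55], b = [11, 46, 1, 55]
After line 4 (same = a is b; same object -> True): same = True

[11, 46, 1, 55]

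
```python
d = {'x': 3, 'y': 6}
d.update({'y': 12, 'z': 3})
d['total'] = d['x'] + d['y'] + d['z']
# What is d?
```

After line 1: d = {'x': 3, 'y': 6}
After line 2 (y overwritten, z added): d = {'x': 3, 'y': 12, 'z': 3}
After line 3 (total = 3 + 12 + 3 = 18): d = {'x': 3, 'y': 12, 'z': 3, 'total': 18}

{'x': 3, 'y': 12, 'z': 3, 'total': 18}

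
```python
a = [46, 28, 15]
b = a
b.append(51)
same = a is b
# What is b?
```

After line 1: a = [46, 28, 15]
After line 2 (b = a is an alias, same object): a = [46, 28, 15], b = [46, 28, 15]
After line 3 (b.append mutates the shared list): a = [46, 28, 15, 51], b = [46, 28, 15, 51]
After line 4 (same = a is b; same object -> True): same = True

[46, 28, 15, 51]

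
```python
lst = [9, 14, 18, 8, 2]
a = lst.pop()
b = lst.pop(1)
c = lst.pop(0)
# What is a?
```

After line 1: lst = [9, 14, 18, 8, 2]
After line 2 (pop() -> a = 2): lst = [9, 14, 18, 8]
After line 3 (pop(1) -> b = 14): lst = [9, 18, 8]
After line 4 (pop(0) -> c = 9): lst = [18, 8]

2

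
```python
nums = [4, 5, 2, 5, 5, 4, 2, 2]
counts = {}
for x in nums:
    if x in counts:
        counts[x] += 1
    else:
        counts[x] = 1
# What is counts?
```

Initial: counts = {}, nums = [4, 5, 2, 5, 5, 4, 2, 2]
See 4: counts = {4: 1}
See 5: counts = {4: 1, 5: 1}
See 2: counts = {4: 1, 5: 1, 2: 1}
See 5: counts = {4: 1, 5: 2, 2: 1}
See 5: counts = {4: 1, 5: 3, 2: 1}
See 4: counts = {4: 2, 5: 3, 2: 1}
See 2: counts = {4: 2, 5: 3, 2: 2}
See 2: counts = {4: 2, 5: 3, 2: 3}

{4: 2, 5: 3, 2: 3}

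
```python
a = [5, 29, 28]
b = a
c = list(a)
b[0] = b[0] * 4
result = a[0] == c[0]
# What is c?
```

After line 1: a = [5, 29, 28]
After line 2 (b = a, alias): a = [5, 29, 28], b = [5, 29, 28]
After line 3 (c = list(a) is a copy, new object): c = [5, 29, 28]
After line 4 (b[0] = 5 * 4 = 20; mutates shared a/b): a = b = [20, 29, 28], c = [5, 29, 28]
After line 5 (a[0] = 20, c[0] = 5; result = False)

[5, 29, 28]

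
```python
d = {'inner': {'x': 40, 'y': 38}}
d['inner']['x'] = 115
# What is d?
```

After line 1: d = {'inner': {'x': 40, 'y': 38}}
After line 2 (inner x overwritten): d = {'inner': {'x': 115, 'y': 38}}

{'inner': {'x': 115, 'y': 38}}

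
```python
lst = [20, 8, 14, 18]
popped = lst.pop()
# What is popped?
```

18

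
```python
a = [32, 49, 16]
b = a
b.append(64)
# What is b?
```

After line 1: a = [32, 49, 16]
After line 2 (b = a is an alias, same object): a = [32, 49, 16], b = [32, 49, 16]
After line 3 (b.append mutates the shared list): a = [32, 49, 16, 64], b = [32, 49, 16, 64]

[32, 49, 16, 64]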